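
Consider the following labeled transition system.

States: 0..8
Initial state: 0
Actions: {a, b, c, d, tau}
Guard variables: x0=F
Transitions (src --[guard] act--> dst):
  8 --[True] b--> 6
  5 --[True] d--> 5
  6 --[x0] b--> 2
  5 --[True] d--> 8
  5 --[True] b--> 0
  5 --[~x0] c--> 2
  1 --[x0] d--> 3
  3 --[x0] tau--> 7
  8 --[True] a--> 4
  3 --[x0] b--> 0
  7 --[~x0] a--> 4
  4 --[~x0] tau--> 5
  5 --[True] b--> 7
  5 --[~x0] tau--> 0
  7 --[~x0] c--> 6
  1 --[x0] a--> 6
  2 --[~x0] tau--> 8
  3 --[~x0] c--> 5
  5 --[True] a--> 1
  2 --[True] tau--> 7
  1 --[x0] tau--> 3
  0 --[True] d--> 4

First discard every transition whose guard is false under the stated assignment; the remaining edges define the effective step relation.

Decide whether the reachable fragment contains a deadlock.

Answer: DEADLOCK at state 1

Trace:
Reachable = {0,1,2,4,5,6,7,8}
  0: d→4  [1 out]
  1: ∅  [no exit]
  2: tau→7  tau→8  [2 out]
  4: tau→5  [1 out]
  5: a→1  b→0  b→7  c→2  d→5  d→8  tau→0  [7 out]
  6: ∅  [no exit]
  7: a→4  c→6  [2 out]
  8: a→4  b→6  [2 out]
trace reaching 1: d·tau·a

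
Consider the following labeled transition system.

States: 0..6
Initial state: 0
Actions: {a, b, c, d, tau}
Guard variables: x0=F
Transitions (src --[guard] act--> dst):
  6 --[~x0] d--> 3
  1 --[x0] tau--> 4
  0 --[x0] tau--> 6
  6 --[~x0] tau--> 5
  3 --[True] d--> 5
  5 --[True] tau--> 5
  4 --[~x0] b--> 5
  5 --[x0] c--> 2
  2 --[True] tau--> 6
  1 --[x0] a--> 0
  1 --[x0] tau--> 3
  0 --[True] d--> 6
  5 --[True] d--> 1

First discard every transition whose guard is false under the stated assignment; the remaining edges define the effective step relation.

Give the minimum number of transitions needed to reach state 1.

Layered search for 1:
  depth 0: {0}
  depth 1: {6}
  depth 2: {3,5}
  depth 3: {1}
1 enters at depth 3; path d·tau·d

Answer: 3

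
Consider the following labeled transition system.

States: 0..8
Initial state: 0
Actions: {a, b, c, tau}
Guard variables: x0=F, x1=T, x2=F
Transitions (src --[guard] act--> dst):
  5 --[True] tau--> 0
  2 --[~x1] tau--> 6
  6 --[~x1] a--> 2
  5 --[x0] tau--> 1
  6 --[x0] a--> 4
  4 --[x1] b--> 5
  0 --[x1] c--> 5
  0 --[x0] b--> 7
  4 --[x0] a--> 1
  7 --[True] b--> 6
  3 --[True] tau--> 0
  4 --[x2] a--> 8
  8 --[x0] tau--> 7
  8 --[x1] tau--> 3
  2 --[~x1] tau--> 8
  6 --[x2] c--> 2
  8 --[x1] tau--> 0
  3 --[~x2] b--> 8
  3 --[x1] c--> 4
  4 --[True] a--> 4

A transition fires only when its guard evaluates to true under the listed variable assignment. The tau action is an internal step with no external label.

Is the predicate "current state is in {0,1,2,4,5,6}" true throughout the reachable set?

Answer: INVARIANT HOLDS

Trace:
Inv-set: {0,1,2,4,5,6}
R = {0,5}
  0: ✓
  5: ✓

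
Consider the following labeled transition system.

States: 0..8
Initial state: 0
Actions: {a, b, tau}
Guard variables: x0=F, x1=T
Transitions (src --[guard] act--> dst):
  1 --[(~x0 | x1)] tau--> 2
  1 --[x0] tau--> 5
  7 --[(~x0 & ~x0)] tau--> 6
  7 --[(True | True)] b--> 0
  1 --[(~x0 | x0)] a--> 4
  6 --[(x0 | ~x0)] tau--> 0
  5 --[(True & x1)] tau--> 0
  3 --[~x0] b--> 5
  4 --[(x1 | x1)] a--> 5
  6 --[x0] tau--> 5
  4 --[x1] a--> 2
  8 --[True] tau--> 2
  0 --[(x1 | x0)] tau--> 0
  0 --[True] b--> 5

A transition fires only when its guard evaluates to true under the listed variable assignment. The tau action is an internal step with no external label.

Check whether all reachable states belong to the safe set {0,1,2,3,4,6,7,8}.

Answer: INVARIANT VIOLATED at state 5

Analysis:
Safe = {0,1,2,3,4,6,7,8}
Reach set: {0,5}
  0: ✓
  5: ✗ unsafe
reach 5 via b — violates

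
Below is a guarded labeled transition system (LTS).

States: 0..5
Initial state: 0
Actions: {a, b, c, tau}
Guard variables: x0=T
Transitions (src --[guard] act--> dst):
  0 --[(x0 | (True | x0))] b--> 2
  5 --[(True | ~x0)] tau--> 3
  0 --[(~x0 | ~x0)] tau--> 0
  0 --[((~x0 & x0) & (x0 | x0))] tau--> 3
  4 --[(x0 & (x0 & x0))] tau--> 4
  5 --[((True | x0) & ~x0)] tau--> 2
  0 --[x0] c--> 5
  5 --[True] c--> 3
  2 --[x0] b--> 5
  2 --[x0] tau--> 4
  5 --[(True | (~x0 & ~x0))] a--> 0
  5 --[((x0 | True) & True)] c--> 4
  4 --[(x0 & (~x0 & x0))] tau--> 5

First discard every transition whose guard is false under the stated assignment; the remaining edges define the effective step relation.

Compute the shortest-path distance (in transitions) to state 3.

Layered search for 3:
  L0 = {0}
  L1 = {2,5}
  L2 = {3,4}
3 enters at depth 2; path c·c

Answer: 2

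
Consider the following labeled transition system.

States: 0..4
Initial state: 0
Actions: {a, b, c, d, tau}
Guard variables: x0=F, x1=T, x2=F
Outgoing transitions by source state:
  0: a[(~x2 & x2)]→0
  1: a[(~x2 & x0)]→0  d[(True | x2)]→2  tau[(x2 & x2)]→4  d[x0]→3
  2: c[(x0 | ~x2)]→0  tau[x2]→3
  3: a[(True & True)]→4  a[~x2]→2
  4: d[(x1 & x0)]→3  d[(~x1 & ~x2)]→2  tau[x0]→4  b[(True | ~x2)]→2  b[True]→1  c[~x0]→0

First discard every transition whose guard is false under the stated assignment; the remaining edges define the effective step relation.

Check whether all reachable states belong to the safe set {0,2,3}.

Safe = {0,2,3}
R = {0}
  0: ✓

Answer: INVARIANT HOLDS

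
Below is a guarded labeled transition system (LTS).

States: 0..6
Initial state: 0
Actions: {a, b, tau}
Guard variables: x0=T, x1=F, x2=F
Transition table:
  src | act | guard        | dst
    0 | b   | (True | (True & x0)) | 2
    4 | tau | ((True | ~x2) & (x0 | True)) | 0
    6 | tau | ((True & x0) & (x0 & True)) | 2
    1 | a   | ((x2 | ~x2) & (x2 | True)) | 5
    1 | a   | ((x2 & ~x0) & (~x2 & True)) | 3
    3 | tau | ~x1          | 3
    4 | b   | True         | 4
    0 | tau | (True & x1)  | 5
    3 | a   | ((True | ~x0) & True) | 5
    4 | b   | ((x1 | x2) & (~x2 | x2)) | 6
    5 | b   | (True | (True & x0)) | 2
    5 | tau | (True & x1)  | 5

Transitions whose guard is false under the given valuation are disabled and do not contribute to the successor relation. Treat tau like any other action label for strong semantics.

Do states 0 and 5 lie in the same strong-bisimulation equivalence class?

Answer: BISIMILAR

Trace:
Refine partition for ~:
  P[0] = {{0,1,2,3,4,5,6}}
  P[1] = {{0,5},{1},{2},{3},{4},{6}}
stable after 2 split(s): 6 block(s)
class of 0: {0,5}; class of 5: {0,5}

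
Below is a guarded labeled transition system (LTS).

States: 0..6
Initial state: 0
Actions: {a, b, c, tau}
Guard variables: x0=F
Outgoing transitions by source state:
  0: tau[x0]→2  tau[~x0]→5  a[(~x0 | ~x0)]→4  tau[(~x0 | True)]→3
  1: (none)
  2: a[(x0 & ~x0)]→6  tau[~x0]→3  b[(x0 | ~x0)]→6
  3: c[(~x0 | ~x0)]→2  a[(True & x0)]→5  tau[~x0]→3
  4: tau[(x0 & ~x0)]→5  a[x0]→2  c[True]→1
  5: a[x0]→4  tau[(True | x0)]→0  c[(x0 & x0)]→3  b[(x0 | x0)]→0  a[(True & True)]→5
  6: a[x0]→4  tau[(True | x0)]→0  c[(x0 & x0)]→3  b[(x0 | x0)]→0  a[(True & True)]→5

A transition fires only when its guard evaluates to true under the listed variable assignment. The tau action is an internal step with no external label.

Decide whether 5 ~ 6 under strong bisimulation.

Refine partition for ~:
  π0 = {{0,1,2,3,4,5,6}}
  π1 = {{0,5,6},{1},{2},{3},{4}}
  π2 = {{0},{1},{2},{3},{4},{5,6}}
stable after 3 split(s): 6 block(s)
[5]={5,6}  [6]={5,6}

Answer: BISIMILAR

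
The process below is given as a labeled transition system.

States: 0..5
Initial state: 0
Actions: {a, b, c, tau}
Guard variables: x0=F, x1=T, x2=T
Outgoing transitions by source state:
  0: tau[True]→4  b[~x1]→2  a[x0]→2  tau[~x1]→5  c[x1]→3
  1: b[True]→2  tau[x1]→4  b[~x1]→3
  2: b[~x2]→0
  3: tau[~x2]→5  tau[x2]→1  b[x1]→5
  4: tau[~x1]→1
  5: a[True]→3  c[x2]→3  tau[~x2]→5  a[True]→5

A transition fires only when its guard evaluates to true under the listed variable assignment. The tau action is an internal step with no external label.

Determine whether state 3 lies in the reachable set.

Answer: REACHABLE

Working:
9 transition(s) survive guard evaluation.
Layer 0: {0}
Layer 1: {3,4}  total {0,3,4}
Layer 2: {1,5}  total {0,1,3,4,5}
Layer 3: {2}  total {0,1,2,3,4,5}
R = {0,1,2,3,4,5}
witness 3: c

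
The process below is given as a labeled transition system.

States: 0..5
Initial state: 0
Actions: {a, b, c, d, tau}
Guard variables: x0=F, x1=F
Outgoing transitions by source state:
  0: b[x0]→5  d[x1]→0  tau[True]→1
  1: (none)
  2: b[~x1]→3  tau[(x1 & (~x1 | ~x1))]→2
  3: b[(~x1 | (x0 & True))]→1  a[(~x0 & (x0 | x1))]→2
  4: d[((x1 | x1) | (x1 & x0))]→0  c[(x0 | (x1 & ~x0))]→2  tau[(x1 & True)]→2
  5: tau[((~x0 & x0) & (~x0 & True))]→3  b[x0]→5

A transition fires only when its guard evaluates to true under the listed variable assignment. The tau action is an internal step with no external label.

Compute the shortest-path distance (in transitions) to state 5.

Breadth-first toward 5:
  L0 = {0}
  L1 = {1}
5 never appears.

Answer: UNREACHABLE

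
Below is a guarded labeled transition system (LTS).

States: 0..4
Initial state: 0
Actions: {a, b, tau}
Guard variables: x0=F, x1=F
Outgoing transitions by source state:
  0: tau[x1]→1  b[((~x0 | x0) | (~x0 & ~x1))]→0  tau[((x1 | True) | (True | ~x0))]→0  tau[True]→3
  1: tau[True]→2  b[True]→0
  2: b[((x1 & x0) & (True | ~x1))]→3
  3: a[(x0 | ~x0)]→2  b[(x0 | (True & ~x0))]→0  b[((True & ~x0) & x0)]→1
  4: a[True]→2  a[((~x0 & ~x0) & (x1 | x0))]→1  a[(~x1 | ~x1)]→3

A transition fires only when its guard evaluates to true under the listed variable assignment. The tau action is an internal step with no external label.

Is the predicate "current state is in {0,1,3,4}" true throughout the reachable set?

Safe = {0,1,3,4}
R = {0,2,3}
  0: ✓
  2: outside
  3: ✓
reach 2 via tau·a — violates

Answer: INVARIANT VIOLATED at state 2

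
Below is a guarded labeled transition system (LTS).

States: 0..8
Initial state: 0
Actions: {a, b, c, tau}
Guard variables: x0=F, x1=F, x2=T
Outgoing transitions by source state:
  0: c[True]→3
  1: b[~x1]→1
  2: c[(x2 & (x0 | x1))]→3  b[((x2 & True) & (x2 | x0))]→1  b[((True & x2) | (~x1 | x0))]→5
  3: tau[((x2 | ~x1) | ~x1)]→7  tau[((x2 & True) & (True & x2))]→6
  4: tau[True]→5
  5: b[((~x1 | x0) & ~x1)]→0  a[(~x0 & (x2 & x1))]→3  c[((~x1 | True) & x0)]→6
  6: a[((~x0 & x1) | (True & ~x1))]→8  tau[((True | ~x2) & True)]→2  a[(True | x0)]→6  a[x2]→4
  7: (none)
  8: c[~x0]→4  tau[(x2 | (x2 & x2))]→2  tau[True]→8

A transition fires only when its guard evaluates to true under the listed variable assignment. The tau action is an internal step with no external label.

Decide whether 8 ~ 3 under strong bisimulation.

Answer: NOT BISIMILAR

Analysis:
Compute ~ classes (split until stable):
  P[0] = {{0,1,2,3,4,5,6,7,8}}
  P[1] = {{0},{1,2,5},{3,4},{6},{7},{8}}
  P[2] = {{0},{1,2},{3},{4},{5},{6},{7},{8}}
  P[3] = {{0},{1},{2},{3},{4},{5},{6},{7},{8}}
Fixed point at round 4; 9 class(es).
8∈{8}, 3∈{3}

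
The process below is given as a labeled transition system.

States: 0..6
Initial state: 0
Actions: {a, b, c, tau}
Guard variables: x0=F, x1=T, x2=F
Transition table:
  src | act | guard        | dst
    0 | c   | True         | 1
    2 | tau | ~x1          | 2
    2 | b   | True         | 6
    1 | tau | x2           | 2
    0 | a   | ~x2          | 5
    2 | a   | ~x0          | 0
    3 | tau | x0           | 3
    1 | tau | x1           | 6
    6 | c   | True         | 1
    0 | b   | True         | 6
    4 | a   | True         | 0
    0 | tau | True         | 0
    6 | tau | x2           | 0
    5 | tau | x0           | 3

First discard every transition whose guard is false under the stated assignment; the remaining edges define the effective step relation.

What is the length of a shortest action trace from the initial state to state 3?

Layered search for 3:
  Layer 0: {0}
  Layer 1: {1,5,6}
3 never appears.

Answer: UNREACHABLE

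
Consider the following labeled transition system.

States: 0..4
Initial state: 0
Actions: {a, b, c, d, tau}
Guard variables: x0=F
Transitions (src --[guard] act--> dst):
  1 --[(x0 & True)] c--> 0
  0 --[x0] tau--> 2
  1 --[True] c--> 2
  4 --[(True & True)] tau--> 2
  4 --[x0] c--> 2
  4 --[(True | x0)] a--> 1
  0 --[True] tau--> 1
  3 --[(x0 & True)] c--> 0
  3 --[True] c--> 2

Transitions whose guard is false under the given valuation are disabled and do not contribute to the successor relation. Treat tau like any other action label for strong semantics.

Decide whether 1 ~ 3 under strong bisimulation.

Answer: BISIMILAR

Working:
Compute ~ classes (split until stable):
  P[0] = {{0,1,2,3,4}}
  P[1] = {{0},{1,3},{2},{4}}
Fixed point at round 2; 4 class(es).
[1]={1,3}  [3]={1,3}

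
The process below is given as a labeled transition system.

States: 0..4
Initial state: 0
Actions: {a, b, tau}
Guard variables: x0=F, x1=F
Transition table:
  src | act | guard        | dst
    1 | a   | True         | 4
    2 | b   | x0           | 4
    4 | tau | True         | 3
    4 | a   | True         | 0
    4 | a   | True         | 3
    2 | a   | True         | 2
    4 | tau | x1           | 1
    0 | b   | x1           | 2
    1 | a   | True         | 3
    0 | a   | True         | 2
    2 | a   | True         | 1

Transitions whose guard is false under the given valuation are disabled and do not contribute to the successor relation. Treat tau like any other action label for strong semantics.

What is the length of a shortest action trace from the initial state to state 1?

Answer: 2

Working:
Layered search for 1:
  L0 = {0}
  L1 = {2}
  L2 = {1}
1 enters at depth 2; path a·a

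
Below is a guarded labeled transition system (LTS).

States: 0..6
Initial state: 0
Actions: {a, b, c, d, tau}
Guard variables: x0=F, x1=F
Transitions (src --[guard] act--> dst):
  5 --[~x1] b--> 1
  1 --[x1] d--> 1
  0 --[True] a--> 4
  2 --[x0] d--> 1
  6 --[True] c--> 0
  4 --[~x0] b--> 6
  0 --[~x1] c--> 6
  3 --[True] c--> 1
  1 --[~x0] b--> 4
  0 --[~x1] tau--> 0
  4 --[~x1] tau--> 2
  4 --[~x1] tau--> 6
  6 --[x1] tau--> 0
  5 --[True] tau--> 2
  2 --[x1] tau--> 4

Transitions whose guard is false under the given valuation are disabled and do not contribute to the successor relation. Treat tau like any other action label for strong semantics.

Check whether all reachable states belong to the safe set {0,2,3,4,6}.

Answer: INVARIANT HOLDS

Working:
Safe = {0,2,3,4,6}
Reachable = {0,2,4,6}
  0: ok
  2: ok
  4: ok
  6: ok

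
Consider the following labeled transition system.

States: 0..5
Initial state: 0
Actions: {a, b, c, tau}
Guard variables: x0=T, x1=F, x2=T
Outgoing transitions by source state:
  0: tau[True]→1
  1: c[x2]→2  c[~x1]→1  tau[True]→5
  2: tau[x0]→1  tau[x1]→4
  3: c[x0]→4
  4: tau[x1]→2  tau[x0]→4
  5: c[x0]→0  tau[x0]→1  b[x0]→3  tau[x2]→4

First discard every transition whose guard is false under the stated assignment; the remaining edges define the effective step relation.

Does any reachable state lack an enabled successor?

Answer: DEADLOCK-FREE

Working:
Reachable = {0,1,2,3,4,5}
  0: tau→1  [deg 1]
  1: c→1  c→2  tau→5  [deg 3]
  2: tau→1  [deg 1]
  3: c→4  [deg 1]
  4: tau→4  [deg 1]
  5: b→3  c→0  tau→1  tau→4  [deg 4]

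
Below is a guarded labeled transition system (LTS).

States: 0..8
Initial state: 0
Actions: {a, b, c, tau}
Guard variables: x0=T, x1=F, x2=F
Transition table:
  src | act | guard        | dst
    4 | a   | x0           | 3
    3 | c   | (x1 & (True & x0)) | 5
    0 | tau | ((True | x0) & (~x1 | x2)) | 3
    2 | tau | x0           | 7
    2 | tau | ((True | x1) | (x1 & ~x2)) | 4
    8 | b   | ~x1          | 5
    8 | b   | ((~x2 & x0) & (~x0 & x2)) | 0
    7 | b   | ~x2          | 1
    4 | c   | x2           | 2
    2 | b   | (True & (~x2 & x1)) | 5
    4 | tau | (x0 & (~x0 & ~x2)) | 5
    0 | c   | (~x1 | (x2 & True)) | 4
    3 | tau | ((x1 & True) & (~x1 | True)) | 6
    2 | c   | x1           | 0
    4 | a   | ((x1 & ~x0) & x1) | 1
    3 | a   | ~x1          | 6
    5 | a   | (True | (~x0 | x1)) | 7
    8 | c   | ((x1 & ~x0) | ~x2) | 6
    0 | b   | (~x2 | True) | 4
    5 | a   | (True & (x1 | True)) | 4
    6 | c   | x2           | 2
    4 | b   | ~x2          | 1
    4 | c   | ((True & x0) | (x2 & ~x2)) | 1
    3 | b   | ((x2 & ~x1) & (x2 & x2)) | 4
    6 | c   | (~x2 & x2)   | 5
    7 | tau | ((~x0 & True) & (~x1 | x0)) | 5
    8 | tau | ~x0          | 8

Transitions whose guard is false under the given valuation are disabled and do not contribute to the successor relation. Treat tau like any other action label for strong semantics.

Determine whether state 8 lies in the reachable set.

14 transition(s) survive guard evaluation.
Layer 0: {0}
Layer 1: {3,4}  total {0,3,4}
Layer 2: {1,6}  total {0,1,3,4,6}
R = {0,1,3,4,6}

Answer: UNREACHABLE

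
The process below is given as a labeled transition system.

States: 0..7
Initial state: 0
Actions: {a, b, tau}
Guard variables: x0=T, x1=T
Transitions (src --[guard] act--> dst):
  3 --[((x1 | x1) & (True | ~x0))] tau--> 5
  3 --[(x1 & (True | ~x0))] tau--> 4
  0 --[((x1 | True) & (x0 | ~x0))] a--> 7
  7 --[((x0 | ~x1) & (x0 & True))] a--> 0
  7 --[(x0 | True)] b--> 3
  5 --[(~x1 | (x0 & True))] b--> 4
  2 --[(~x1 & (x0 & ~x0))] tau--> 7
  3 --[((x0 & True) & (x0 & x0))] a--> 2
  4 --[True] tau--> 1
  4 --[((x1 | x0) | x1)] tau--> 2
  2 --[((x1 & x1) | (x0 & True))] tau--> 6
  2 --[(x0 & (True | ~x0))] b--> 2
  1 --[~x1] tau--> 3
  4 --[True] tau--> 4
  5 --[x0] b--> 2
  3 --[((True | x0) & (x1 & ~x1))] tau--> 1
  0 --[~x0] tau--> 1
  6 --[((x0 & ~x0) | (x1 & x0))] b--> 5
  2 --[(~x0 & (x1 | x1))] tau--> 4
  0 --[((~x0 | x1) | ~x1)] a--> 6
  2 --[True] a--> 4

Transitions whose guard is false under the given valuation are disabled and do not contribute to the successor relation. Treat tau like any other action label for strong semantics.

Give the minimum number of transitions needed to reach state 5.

Answer: 2

Working:
BFS to 5:
  Layer 0: {0}
  Layer 1: {6,7}
  Layer 2: {3,5}
depth(5)=2, e.g. a·b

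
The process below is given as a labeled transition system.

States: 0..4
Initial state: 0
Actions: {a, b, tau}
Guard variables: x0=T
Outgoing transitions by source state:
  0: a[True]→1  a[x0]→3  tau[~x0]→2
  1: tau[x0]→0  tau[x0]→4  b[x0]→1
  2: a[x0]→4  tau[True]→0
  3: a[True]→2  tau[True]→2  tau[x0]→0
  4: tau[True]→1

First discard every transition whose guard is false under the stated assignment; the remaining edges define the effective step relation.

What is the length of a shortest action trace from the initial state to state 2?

Answer: 2

Trace:
Breadth-first toward 2:
  depth 0: {0}
  depth 1: {1,3}
  depth 2: {2,4}
depth(2)=2, e.g. a·a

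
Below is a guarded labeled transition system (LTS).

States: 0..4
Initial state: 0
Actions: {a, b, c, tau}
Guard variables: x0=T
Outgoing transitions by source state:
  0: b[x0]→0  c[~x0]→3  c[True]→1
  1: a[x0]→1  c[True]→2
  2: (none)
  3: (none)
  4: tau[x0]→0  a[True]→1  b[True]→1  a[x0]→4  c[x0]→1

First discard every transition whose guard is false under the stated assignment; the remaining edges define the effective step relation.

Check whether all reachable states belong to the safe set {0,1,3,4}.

Answer: INVARIANT VIOLATED at state 2

Analysis:
Inv-set: {0,1,3,4}
R = {0,1,2}
  0: safe
  1: safe
  2: outside
witness against invariant: c·c → 2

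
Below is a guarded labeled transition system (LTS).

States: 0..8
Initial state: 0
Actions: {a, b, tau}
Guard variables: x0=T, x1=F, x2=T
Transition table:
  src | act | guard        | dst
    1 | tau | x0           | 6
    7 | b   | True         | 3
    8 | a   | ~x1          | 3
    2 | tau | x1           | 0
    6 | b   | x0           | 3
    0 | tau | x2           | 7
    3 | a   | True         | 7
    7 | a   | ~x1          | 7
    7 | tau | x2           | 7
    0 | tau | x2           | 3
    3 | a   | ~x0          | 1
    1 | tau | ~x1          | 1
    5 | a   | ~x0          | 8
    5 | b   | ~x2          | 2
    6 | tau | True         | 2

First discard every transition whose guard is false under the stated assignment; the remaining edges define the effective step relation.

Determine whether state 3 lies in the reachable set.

Answer: REACHABLE

Analysis:
11 transition(s) survive guard evaluation.
L0 = {0}
L1 = {3,7}  now seen {0,3,7}
R = {0,3,7}
trace reaching 3: tau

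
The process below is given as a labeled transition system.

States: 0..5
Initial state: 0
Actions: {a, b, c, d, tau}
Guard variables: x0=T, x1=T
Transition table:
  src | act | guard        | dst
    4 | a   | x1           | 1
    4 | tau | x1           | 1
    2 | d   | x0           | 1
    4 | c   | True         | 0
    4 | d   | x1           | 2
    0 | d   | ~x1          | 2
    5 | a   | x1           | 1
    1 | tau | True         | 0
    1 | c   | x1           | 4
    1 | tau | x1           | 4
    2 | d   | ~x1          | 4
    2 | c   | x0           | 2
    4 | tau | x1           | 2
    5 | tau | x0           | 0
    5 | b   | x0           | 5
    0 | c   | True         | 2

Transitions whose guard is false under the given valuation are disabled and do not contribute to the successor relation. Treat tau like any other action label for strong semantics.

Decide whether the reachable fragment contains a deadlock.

R = {0,1,2,4}
  0: c→2  [1 exit(s)]
  1: c→4  tau→0  tau→4  [3 exit(s)]
  2: c→2  d→1  [2 exit(s)]
  4: a→1  c→0  d→2  tau→1  tau→2  [5 exit(s)]

Answer: DEADLOCK-FREE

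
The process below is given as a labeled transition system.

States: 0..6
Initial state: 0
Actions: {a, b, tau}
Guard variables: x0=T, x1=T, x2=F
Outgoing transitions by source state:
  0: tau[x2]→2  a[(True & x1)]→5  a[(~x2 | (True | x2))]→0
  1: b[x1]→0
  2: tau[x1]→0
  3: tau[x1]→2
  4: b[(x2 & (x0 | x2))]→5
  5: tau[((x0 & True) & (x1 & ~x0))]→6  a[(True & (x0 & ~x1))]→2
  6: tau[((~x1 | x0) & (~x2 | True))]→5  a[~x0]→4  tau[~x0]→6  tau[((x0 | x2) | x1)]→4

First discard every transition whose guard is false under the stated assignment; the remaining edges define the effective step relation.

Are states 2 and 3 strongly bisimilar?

Answer: NOT BISIMILAR

Working:
Refine partition for ~:
  round 0: {{0,1,2,3,4,5,6}}
  round 1: {{0},{1},{2,3,6},{4,5}}
  round 2: {{0},{1},{2},{3},{4,5},{6}}
6 equivalence class(es) (converged in 3)
2∈{2}, 3∈{3}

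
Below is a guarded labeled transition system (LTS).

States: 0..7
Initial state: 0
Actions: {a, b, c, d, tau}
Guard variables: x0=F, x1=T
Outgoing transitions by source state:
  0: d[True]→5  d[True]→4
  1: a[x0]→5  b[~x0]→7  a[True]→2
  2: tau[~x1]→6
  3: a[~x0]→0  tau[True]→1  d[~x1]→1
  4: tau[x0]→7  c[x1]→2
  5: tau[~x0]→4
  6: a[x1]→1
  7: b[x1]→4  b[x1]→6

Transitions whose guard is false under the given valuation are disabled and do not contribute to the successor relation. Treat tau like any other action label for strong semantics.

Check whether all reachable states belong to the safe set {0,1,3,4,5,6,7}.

Inv-set: {0,1,3,4,5,6,7}
Reach set: {0,2,4,5}
  0: safe
  2: VIOLATES
  4: safe
  5: safe
counterexample path to 2: d·c

Answer: INVARIANT VIOLATED at state 2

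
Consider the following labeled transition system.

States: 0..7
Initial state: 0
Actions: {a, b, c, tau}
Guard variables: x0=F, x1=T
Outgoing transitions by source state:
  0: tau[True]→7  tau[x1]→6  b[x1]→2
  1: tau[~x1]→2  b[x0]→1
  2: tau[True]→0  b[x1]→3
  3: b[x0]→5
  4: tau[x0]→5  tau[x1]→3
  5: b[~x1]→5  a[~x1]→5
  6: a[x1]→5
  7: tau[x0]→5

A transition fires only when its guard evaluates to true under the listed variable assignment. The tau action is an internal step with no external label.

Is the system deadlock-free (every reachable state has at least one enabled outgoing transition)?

Answer: DEADLOCK at state 3

Working:
Reachable = {0,2,3,5,6,7}
  0: b→2  tau→6  tau→7  [deg 3]
  2: b→3  tau→0  [deg 2]
  3: ∅  [deadlock]
  5: ∅  [deadlock]
  6: a→5  [deg 1]
  7: ∅  [deadlock]
trace reaching 3: b·b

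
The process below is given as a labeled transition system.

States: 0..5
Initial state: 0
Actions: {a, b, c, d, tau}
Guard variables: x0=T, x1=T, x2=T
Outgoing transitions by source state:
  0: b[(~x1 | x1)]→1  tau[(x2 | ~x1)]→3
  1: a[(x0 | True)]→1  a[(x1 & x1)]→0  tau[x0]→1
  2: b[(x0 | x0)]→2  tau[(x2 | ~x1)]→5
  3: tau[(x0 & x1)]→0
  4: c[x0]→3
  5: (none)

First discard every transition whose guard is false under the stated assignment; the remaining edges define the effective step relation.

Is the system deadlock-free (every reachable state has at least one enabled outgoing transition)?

Reach set: {0,1,3}
  0: b→1  tau→3  [2 out]
  1: a→0  a→1  tau→1  [3 out]
  3: tau→0  [1 out]

Answer: DEADLOCK-FREE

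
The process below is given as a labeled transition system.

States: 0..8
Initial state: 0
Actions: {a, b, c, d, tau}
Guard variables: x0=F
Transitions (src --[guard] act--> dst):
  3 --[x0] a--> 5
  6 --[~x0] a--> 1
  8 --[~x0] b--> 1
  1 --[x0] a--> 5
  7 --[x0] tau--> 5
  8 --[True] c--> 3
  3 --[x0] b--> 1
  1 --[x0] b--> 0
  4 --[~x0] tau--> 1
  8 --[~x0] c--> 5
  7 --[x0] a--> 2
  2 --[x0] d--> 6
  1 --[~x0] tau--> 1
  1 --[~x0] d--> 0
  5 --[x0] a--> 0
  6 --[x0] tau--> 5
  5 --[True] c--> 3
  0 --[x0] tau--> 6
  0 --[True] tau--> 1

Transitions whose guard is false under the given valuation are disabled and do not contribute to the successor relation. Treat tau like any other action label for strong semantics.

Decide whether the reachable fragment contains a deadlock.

Reachable = {0,1}
  0: tau→1  [1 out]
  1: d→0  tau→1  [2 out]

Answer: DEADLOCK-FREE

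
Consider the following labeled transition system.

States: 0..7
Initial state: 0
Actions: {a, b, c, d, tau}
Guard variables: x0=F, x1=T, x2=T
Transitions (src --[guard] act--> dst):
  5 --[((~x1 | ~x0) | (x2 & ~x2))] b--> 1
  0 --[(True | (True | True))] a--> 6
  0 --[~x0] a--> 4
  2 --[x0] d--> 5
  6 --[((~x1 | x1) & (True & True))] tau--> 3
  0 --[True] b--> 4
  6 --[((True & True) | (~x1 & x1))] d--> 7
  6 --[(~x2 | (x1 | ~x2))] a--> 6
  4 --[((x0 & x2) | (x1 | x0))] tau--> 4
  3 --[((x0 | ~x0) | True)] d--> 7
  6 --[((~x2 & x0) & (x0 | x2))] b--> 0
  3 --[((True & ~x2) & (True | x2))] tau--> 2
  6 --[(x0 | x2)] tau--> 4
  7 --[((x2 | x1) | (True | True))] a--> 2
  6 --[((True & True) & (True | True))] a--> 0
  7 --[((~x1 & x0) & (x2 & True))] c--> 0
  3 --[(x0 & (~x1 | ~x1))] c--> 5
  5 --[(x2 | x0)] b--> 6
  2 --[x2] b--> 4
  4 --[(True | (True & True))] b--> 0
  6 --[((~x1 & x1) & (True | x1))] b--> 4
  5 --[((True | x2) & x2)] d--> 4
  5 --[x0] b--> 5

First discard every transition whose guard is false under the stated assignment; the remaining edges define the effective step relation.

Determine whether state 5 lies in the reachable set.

16 transition(s) survive guard evaluation.
L0 = {0}
L1 = {4,6}  cumulative {0,4,6}
L2 = {3,7}  cumulative {0,3,4,6,7}
L3 = {2}  cumulative {0,2,3,4,6,7}
Reachable = {0,2,3,4,6,7}

Answer: UNREACHABLE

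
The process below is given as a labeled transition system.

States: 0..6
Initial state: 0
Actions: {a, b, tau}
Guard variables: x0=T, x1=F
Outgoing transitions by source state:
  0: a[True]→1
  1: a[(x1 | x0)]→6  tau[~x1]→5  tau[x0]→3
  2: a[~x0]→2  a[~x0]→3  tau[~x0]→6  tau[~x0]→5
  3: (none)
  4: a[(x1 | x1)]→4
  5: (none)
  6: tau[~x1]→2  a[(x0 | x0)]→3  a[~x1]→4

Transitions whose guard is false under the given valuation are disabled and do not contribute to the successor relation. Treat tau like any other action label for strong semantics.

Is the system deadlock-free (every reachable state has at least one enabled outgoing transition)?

Answer: DEADLOCK at state 2

Working:
Reachable = {0,1,2,3,4,5,6}
  0: a→1  [1 exit(s)]
  1: a→6  tau→3  tau→5  [3 exit(s)]
  2: ∅  [STUCK]
  3: ∅  [STUCK]
  4: ∅  [STUCK]
  5: ∅  [STUCK]
  6: a→3  a→4  tau→2  [3 exit(s)]
witness 2: a·a·tau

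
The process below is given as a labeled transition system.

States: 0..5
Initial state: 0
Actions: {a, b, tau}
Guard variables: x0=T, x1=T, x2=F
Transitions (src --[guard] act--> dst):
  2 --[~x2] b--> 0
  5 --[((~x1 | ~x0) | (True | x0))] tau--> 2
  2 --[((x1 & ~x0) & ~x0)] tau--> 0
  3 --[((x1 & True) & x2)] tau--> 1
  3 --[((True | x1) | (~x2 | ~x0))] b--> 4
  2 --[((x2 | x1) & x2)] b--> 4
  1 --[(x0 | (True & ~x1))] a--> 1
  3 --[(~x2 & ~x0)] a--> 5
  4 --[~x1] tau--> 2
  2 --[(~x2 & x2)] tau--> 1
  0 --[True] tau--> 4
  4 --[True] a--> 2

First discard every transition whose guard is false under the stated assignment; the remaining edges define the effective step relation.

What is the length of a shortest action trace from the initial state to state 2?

Layered search for 2:
  L0 = {0}
  L1 = {4}
  L2 = {2}
2 enters at depth 2; path tau·a

Answer: 2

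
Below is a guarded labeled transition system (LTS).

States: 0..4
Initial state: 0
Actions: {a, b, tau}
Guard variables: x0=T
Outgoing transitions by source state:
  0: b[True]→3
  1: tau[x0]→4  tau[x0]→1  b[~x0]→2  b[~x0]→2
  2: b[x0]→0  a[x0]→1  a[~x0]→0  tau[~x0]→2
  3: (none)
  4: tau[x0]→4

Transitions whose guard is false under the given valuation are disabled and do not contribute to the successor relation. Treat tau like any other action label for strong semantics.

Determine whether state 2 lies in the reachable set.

Answer: UNREACHABLE

Analysis:
Guard filter leaves 6 enabled edge(s).
Layer 0: {0}
Layer 1: {3}  now seen {0,3}
R = {0,3}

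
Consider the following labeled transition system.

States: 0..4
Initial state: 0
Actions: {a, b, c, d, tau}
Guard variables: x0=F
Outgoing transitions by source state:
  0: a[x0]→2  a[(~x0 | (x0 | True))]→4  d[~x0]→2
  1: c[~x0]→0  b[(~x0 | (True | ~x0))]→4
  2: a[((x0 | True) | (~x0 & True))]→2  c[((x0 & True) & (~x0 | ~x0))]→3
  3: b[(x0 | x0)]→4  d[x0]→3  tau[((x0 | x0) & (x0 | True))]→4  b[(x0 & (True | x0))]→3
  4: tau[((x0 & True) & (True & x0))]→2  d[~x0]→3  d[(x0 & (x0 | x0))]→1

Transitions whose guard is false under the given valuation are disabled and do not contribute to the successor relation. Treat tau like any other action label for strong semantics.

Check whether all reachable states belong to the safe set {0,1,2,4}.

Answer: INVARIANT VIOLATED at state 3

Working:
Inv-set: {0,1,2,4}
R = {0,2,3,4}
  0: safe
  2: safe
  3: ✗ unsafe
  4: safe
counterexample path to 3: a·d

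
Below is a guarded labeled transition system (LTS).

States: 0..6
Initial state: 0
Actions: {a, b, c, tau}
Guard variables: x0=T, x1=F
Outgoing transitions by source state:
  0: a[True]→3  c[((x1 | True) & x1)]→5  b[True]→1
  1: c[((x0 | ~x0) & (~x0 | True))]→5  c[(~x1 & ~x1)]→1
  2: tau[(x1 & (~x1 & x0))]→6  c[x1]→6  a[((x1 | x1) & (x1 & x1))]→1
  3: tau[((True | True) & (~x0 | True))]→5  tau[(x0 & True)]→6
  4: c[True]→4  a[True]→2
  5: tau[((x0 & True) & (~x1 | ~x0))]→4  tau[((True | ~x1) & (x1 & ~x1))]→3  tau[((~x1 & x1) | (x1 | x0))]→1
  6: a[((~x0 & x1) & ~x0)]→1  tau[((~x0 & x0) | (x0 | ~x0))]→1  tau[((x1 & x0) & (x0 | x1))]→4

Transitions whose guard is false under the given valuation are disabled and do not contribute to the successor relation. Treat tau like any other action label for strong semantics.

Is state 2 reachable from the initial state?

11 transition(s) survive guard evaluation.
L0 = {0}
L1 = {1,3}  now seen {0,1,3}
L2 = {5,6}  now seen {0,1,3,5,6}
L3 = {4}  now seen {0,1,3,4,5,6}
L4 = {2}  now seen {0,1,2,3,4,5,6}
Reachable = {0,1,2,3,4,5,6}
witness 2: a·tau·tau·a

Answer: REACHABLE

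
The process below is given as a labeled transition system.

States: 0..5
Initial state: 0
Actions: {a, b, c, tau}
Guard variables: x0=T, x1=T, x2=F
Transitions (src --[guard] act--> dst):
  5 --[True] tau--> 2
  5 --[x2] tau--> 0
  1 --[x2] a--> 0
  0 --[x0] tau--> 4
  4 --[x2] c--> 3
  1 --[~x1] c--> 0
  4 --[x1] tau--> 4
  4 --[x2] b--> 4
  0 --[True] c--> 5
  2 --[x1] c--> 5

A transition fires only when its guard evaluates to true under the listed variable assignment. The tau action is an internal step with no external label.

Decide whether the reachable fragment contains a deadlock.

Reach set: {0,2,4,5}
  0: c→5  tau→4  [2 out]
  2: c→5  [1 out]
  4: tau→4  [1 out]
  5: tau→2  [1 out]

Answer: DEADLOCK-FREE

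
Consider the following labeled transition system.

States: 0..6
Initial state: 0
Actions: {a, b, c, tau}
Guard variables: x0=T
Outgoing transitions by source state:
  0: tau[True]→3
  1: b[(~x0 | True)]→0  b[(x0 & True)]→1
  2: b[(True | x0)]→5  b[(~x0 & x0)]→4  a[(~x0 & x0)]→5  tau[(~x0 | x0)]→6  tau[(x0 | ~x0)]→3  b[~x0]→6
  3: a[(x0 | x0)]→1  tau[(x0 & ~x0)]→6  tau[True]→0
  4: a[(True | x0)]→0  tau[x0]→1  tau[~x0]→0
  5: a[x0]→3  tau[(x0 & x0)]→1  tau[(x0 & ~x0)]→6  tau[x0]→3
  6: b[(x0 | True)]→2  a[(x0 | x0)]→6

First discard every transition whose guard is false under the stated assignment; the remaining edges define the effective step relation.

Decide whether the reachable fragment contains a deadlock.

Reach set: {0,1,3}
  0: tau→3  [1 out]
  1: b→0  b→1  [2 out]
  3: a→1  tau→0  [2 out]

Answer: DEADLOCK-FREE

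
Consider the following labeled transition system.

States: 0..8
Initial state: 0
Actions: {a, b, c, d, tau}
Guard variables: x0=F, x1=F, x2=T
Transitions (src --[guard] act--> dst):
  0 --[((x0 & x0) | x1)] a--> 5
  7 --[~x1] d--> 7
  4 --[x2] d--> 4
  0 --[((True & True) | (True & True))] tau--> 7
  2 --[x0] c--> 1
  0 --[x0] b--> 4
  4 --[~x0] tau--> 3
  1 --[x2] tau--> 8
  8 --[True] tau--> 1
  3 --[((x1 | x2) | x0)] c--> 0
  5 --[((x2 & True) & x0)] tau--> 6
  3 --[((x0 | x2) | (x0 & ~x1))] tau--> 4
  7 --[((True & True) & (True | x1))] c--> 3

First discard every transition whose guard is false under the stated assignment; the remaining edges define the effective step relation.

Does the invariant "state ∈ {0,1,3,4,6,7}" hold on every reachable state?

Inv-set: {0,1,3,4,6,7}
R = {0,3,4,7}
  0: safe
  3: safe
  4: safe
  7: safe

Answer: INVARIANT HOLDS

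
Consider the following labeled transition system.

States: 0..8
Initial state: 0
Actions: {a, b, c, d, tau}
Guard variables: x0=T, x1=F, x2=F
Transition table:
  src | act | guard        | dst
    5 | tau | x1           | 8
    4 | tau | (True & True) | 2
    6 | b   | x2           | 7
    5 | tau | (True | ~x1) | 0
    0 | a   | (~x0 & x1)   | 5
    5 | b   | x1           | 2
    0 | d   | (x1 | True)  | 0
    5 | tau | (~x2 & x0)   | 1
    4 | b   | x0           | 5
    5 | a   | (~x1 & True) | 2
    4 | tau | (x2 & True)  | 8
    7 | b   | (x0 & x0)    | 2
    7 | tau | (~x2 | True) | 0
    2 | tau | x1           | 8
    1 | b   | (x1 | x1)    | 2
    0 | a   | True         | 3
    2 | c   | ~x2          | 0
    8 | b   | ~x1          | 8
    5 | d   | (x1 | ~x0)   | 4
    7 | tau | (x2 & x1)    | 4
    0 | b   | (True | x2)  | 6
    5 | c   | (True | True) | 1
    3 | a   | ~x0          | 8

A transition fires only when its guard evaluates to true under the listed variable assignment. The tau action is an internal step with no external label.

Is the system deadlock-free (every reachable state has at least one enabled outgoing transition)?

Answer: DEADLOCK at state 3

Trace:
Reachable = {0,3,6}
  0: a→3  b→6  d→0  [3 out]
  3: ∅  [STUCK]
  6: ∅  [STUCK]
trace reaching 3: a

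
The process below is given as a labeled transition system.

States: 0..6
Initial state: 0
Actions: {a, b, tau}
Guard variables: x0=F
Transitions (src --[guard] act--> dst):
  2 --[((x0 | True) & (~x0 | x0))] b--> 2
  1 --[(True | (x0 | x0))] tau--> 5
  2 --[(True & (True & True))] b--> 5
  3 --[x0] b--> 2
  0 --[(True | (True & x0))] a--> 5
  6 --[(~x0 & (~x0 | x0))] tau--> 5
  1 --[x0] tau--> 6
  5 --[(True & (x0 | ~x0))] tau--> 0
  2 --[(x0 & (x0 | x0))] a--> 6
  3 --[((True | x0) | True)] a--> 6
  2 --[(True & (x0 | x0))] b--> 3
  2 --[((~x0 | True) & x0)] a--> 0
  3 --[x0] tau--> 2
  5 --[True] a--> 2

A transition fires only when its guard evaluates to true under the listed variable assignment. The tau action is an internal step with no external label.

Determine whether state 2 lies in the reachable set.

Answer: REACHABLE

Working:
After dropping false guards: 8 live edges.
Layer 0: {0}
Layer 1: {5}  cumulative {0,5}
Layer 2: {2}  cumulative {0,2,5}
R = {0,2,5}
Path to 2: a·a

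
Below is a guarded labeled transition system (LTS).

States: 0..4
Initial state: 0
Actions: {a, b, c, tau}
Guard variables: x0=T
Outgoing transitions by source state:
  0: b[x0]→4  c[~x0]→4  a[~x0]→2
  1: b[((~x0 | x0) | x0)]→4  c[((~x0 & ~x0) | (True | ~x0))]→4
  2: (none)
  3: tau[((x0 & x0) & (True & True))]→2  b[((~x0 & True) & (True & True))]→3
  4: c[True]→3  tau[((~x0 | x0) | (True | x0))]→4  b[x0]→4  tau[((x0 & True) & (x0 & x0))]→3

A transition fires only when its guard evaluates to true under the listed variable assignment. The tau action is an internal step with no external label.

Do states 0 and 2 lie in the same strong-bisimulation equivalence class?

Bisimulation quotient by refinement:
  π0 = {{0,1,2,3,4}}
  π1 = {{0},{1},{2},{3},{4}}
Fixed point at round 2; 5 class(es).
[0]={0}  [2]={2}

Answer: NOT BISIMILAR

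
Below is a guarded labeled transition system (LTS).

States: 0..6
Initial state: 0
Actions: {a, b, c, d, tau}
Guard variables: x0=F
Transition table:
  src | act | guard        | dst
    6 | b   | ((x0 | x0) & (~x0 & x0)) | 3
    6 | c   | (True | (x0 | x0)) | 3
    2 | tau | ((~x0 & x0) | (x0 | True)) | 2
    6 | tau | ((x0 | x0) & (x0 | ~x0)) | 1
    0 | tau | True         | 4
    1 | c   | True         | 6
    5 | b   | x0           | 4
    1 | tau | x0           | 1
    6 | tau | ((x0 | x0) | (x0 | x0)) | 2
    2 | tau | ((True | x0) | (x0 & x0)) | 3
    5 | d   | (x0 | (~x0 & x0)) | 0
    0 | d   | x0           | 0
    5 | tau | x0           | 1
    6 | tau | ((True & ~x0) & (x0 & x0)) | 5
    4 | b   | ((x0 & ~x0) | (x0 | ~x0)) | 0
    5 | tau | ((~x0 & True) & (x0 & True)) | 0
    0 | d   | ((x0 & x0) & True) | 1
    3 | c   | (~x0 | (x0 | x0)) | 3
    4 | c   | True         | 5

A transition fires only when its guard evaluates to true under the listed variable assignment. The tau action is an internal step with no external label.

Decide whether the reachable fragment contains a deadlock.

Reachable = {0,4,5}
  0: tau→4  [1 exit(s)]
  4: b→0  c→5  [2 exit(s)]
  5: ∅  [STUCK]
Path to 5: tau·c

Answer: DEADLOCK at state 5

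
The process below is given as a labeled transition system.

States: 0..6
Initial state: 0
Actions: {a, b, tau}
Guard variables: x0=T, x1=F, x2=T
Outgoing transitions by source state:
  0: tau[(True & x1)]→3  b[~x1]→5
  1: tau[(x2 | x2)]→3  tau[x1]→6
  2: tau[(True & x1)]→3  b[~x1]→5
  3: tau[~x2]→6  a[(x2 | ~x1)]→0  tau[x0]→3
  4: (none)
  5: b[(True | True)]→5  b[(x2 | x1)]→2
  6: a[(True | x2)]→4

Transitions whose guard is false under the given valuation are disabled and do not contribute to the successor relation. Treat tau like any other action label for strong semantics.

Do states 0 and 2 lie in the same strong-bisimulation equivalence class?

Bisimulation quotient by refinement:
  P[0] = {{0,1,2,3,4,5,6}}
  P[1] = {{0,2,5},{1},{3},{4},{6}}
Fixed point at round 2; 5 class(es).
0∈{0,2,5}, 2∈{0,2,5}

Answer: BISIMILAR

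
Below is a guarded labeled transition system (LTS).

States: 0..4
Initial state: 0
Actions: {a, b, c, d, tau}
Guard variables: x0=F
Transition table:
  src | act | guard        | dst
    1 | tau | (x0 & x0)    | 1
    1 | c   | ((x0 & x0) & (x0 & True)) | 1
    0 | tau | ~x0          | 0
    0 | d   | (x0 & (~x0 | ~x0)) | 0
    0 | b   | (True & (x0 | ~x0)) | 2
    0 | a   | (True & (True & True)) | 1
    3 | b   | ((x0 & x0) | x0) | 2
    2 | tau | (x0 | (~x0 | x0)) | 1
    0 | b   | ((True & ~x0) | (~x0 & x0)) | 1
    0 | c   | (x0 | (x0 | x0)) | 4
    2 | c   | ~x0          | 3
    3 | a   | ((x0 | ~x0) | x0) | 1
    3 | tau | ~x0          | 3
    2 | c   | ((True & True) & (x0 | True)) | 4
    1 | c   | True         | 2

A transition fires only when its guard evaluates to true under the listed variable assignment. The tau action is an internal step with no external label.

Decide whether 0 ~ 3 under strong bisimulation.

Answer: NOT BISIMILAR

Working:
Compute ~ classes (split until stable):
  P[0] = {{0,1,2,3,4}}
  P[1] = {{0},{1},{2},{3},{4}}
5 equivalence class(es) (converged in 2)
class of 0: {0}; class of 3: {3}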